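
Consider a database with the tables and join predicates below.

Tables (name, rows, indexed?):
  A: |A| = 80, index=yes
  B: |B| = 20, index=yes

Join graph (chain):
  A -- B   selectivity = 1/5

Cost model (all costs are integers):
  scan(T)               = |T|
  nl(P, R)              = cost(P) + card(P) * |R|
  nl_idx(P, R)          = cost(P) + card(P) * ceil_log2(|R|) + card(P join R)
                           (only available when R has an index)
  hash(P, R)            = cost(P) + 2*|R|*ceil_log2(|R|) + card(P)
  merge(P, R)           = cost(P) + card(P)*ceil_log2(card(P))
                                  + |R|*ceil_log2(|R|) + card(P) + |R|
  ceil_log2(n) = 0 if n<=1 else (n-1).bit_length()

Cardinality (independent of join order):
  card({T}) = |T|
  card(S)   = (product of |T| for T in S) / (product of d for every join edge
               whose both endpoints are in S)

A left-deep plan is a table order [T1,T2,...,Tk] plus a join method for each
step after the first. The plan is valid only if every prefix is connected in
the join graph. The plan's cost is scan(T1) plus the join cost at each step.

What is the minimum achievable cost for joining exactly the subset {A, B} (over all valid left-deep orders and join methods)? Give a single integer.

Selinger DP over subsets of {A,B}:
  {A}: scan cost=80, card=80
  {B}: scan cost=20, card=20
  {AB}: card=320; try (B,hash)→360, (A,nl_idx)→480, (A,merge)→780, (B,nl_idx)→800, (B,merge)→840, (A,hash)→1160 …(+2); best=360 via (B,hash)

360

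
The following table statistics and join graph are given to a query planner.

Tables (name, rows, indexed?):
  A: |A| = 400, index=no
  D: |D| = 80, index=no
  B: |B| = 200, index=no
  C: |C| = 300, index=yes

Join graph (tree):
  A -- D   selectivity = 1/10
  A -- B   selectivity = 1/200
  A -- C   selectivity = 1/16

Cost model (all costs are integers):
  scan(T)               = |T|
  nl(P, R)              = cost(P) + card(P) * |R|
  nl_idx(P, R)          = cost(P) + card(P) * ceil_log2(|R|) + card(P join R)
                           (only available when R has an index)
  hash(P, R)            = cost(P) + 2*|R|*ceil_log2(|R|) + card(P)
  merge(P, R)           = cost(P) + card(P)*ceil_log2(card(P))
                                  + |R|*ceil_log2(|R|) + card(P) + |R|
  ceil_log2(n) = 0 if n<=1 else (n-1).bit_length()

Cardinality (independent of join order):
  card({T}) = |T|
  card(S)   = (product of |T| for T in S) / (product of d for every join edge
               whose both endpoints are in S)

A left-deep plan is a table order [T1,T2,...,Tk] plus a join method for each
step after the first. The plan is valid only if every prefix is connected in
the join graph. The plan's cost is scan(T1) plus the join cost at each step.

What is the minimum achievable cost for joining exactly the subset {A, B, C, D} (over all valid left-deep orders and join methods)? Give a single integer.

14120

Selinger DP over subsets of {A,B,C,D}:
  {A}: scan cost=400, card=400
  {D}: scan cost=80, card=80
  {B}: scan cost=200, card=200
  {C}: scan cost=300, card=300
  {AD}: card=3200; try (D,hash)→1920, (A,merge)→4720, (D,merge)→5040, (A,hash)→7360, (A,nl)→32080, (D,nl)→32400; best=1920 via (D,hash)
  {AB}: card=400; try (B,hash)→4000, (A,merge)→6000, (B,merge)→6200, (A,hash)→7600, (A,nl)→80200, (B,nl)→80400; best=4000 via (B,hash)
  {AC}: card=7500; try (C,hash)→6200, (A,merge)→7300, (C,merge)→7400, (A,hash)→7800, (C,nl_idx)→11500, (A,nl)→120300 …(+1); best=6200 via (C,hash)
  {ABD}: card=3200; try (D,hash)→5520, (B,hash)→8320, (D,merge)→8640, (D,nl)→36000, (B,merge)→45320, (B,nl)→641920; best=5520 via (D,hash)
  {ACD}: card=60000; try (C,hash)→10520, (D,hash)→14820, (C,merge)→46520, (C,nl_idx)→90720, (D,merge)→111840, (D,nl)→606200 …(+1); best=10520 via (C,hash)
  {ABC}: card=7500; try (C,hash)→9800, (C,merge)→11000, (C,nl_idx)→15100, (B,hash)→16900, (B,merge)→113000, (C,nl)→124000 …(+1); best=9800 via (C,hash)
  {ABCD}: card=60000; try (C,hash)→14120, (D,hash)→18420, (C,merge)→50120, (B,hash)→73720, (C,nl_idx)→94320, (D,merge)→115440 …(+4); best=14120 via (C,hash)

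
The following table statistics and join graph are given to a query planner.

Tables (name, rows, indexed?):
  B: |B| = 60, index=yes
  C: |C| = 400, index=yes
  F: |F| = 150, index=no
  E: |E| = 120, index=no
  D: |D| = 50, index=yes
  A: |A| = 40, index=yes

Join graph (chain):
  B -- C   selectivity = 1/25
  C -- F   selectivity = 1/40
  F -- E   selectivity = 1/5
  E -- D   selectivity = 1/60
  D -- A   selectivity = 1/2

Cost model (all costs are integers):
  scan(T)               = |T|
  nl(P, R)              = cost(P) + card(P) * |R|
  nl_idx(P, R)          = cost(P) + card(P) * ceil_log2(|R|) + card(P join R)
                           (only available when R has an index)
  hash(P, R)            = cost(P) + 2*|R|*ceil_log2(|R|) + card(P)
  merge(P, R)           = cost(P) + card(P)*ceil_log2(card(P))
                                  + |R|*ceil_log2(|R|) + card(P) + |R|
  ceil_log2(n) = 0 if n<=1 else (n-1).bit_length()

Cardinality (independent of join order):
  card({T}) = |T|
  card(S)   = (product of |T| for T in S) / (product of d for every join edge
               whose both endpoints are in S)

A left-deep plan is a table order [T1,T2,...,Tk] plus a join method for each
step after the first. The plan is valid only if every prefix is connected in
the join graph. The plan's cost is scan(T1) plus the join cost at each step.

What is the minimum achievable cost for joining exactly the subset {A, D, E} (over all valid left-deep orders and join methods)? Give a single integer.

Selinger DP over subsets of {A,D,E}:
  {E}: scan cost=120, card=120
  {D}: scan cost=50, card=50
  {A}: scan cost=40, card=40
  {DE}: card=100; try (D,hash)→840, (D,nl_idx)→940, (E,merge)→1360, (D,merge)→1430, (E,hash)→1780, (E,nl)→6050 …(+1); best=840 via (D,hash)
  {AD}: card=1000; try (A,hash)→580, (D,merge)→670, (D,hash)→680, (A,merge)→680, (D,nl_idx)→1280, (A,nl_idx)→1350 …(+2); best=580 via (A,hash)
  {ADE}: card=2000; try (A,hash)→1420, (A,merge)→1920, (E,hash)→3260, (A,nl_idx)→3440, (A,nl)→4840, (E,merge)→12540 …(+1); best=1420 via (A,hash)

1420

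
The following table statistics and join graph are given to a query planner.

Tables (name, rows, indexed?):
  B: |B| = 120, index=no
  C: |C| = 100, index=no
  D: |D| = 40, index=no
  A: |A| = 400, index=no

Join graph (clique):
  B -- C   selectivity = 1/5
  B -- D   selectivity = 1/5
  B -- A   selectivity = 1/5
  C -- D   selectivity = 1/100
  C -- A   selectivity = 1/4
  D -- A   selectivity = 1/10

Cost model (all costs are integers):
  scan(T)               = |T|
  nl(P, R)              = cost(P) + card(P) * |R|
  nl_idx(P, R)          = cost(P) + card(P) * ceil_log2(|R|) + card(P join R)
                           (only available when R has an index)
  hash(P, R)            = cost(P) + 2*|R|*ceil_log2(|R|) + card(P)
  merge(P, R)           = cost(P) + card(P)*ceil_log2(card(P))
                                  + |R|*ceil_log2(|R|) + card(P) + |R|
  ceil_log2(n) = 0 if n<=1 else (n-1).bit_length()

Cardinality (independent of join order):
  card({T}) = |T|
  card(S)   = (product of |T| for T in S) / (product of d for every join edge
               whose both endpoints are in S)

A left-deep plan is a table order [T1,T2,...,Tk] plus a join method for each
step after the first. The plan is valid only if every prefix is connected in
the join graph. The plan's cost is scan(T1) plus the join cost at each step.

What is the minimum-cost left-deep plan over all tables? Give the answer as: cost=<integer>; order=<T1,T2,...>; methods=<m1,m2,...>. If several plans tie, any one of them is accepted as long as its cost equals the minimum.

cost=6360; order=A,D,C,B; methods=hash,hash,hash

Selinger DP (subsets sized 1..n):
  {B}: scan cost=120, card=120
  {C}: scan cost=100, card=100
  {D}: scan cost=40, card=40
  {A}: scan cost=400, card=400
  {BC}: card=2400; try (C,hash)→1640, (B,merge)→1860, (C,merge)→1880, (B,hash)→1880, (B,nl)→12100, (C,nl)→12120; best=1640 via (C,hash)
  {BD}: card=960; try (D,hash)→720, (B,merge)→1280, (D,merge)→1360, (B,hash)→1760, (B,nl)→4840, (D,nl)→4920; best=720 via (D,hash)
  {AB}: card=9600; try (B,hash)→2480, (A,merge)→5080, (B,merge)→5360, (A,hash)→7440, (A,nl)→48120, (B,nl)→48400; best=2480 via (B,hash)
  {CD}: card=40; try (D,hash)→680, (C,merge)→1120, (D,merge)→1180, (C,hash)→1480, (C,nl)→4040, (D,nl)→4100; best=680 via (D,hash)
  {AC}: card=10000; try (C,hash)→2200, (A,merge)→4900, (C,merge)→5200, (A,hash)→7400, (A,nl)→40100, (C,nl)→40400; best=2200 via (C,hash)
  {AD}: card=1600; try (D,hash)→1280, (A,merge)→4320, (D,merge)→4680, (A,hash)→7280, (A,nl)→16040, (D,nl)→16400; best=1280 via (D,hash)
  {BCD}: card=192; try (B,merge)→1920, (B,hash)→2400, (C,hash)→3080, (D,hash)→4520, (B,nl)→5480, (C,merge)→12080 …(+3); best=1920 via (B,merge)
  {ABC}: card=48000; try (A,hash)→11240, (C,hash)→13480, (B,hash)→13880, (A,merge)→36840, (C,merge)→147280, (B,merge)→153160 …(+3); best=11240 via (A,hash)
  {ABD}: card=7680; try (B,hash)→4560, (A,hash)→8880, (D,hash)→12560, (A,merge)→15280, (B,merge)→21440, (D,merge)→146760 …(+3); best=4560 via (B,hash)
  {ACD}: card=400; try (C,hash)→4280, (A,merge)→4960, (A,hash)→7920, (D,hash)→12680, (A,nl)→16680, (C,merge)→21280 …(+3); best=4280 via (C,hash)
  {ABCD}: card=384; try (B,hash)→6360, (A,merge)→7648, (B,merge)→9240, (A,hash)→9312, (C,hash)→13640, (B,nl)→52280 …(+6); best=6360 via (B,hash)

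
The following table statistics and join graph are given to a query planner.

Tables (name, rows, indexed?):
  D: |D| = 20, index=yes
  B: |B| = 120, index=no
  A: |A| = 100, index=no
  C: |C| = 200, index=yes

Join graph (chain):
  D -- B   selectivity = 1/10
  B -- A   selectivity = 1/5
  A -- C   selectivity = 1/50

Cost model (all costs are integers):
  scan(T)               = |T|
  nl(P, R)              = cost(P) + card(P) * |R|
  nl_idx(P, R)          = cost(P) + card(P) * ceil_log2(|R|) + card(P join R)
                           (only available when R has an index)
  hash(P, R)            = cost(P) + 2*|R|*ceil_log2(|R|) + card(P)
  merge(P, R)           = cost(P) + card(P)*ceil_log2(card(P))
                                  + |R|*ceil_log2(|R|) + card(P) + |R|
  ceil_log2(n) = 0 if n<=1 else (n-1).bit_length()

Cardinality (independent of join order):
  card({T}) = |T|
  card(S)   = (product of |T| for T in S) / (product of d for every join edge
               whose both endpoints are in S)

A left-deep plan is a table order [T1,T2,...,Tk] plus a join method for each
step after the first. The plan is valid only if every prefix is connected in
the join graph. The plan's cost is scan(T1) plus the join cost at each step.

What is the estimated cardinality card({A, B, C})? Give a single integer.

Tables in S: A(100), B(120), C(200)
Edges inside S: B-A(d=5), A-C(d=50)
numerator = 100 * 120 * 200 = 2400000
denominator = 5 * 50 = 250
card(S) = 2400000 / 250 = 9600

9600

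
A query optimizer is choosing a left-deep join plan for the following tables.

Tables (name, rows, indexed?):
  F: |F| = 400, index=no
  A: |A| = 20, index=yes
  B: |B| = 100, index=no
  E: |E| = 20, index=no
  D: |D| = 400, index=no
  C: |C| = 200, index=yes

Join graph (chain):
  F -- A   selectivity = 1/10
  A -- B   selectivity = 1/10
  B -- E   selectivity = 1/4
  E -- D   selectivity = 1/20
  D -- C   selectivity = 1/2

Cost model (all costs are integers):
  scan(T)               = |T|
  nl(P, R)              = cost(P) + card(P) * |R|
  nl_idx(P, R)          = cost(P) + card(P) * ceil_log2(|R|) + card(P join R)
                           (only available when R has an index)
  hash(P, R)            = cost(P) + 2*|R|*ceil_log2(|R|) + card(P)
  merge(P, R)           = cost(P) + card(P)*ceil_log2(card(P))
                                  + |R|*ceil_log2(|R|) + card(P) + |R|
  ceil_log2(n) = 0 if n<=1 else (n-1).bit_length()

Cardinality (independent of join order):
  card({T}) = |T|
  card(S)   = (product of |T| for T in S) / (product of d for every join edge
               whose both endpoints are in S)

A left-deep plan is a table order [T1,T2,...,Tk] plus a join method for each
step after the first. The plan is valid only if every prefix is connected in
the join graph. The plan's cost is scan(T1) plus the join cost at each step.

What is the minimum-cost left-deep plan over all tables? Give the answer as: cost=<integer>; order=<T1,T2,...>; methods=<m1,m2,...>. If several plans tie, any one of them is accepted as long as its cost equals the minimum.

Selinger DP (subsets sized 1..n):
  {F}: scan cost=400, card=400
  {A}: scan cost=20, card=20
  {B}: scan cost=100, card=100
  {E}: scan cost=20, card=20
  {D}: scan cost=400, card=400
  {C}: scan cost=200, card=200
  {AF}: card=800; try (A,hash)→1000, (A,nl_idx)→3200, (F,merge)→4140, (A,merge)→4520, (F,hash)→7240, (F,nl)→8020 …(+1); best=1000 via (A,hash)
  {AB}: card=200; try (A,hash)→400, (A,nl_idx)→800, (B,merge)→940, (A,merge)→1020, (B,hash)→1440, (B,nl)→2020 …(+1); best=400 via (A,hash)
  {BE}: card=500; try (E,hash)→400, (B,merge)→940, (E,merge)→1020, (B,hash)→1440, (B,nl)→2020, (E,nl)→2100; best=400 via (E,hash)
  {DE}: card=400; try (E,hash)→1000, (D,merge)→4140, (E,merge)→4520, (D,hash)→7240, (D,nl)→8020, (E,nl)→8400; best=1000 via (E,hash)
  {CD}: card=40000; try (C,hash)→4000, (D,merge)→6000, (C,merge)→6200, (D,hash)→7600, (C,nl_idx)→43600, (D,nl)→80200 …(+1); best=4000 via (C,hash)
  {ABF}: card=8000; try (B,hash)→3200, (F,merge)→6200, (F,hash)→7800, (B,merge)→10600, (F,nl)→80400, (B,nl)→81000; best=3200 via (B,hash)
  {ABE}: card=1000; try (E,hash)→800, (A,hash)→1100, (E,merge)→2320, (A,nl_idx)→3900, (E,nl)→4400, (A,merge)→5520 …(+1); best=800 via (E,hash)
  {BDE}: card=10000; try (B,hash)→2800, (B,merge)→5800, (D,hash)→8100, (D,merge)→9400, (B,nl)→41000, (D,nl)→200400; best=2800 via (B,hash)
  {CDE}: card=40000; try (C,hash)→4600, (C,merge)→6800, (E,hash)→44200, (C,nl_idx)→44200, (C,nl)→81000, (E,merge)→684120 …(+1); best=4600 via (C,hash)
  {ABEF}: card=40000; try (F,hash)→9000, (E,hash)→11400, (F,merge)→15800, (E,merge)→115320, (E,nl)→163200, (F,nl)→400800; best=9000 via (F,hash)
  {ABDE}: card=20000; try (D,hash)→9000, (A,hash)→13000, (D,merge)→15800, (A,nl_idx)→72800, (A,merge)→152920, (A,nl)→202800 …(+1); best=9000 via (D,hash)
  {BCDE}: card=1000000; try (C,hash)→16000, (B,hash)→46000, (C,merge)→154600, (B,merge)→685400, (C,nl_idx)→1082800, (C,nl)→2002800 …(+1); best=16000 via (C,hash)
  {ABDEF}: card=800000; try (F,hash)→36200, (D,hash)→56200, (F,merge)→333000, (D,merge)→693000, (F,nl)→8009000, (D,nl)→16009000; best=36200 via (F,hash)
  {ABCDE}: card=2000000; try (C,hash)→32200, (C,merge)→330800, (A,hash)→1016200, (C,nl_idx)→2169000, (C,nl)→4009000, (A,nl_idx)→7016000 …(+2); best=32200 via (C,hash)
  {ABCDEF}: card=80000000; try (C,hash)→839400, (F,hash)→2039400, (C,merge)→16838000, (F,merge)→44036200, (C,nl_idx)→86436200, (C,nl)→160036200 …(+1); best=839400 via (C,hash)

cost=839400; order=B,A,E,D,F,C; methods=hash,hash,hash,hash,hash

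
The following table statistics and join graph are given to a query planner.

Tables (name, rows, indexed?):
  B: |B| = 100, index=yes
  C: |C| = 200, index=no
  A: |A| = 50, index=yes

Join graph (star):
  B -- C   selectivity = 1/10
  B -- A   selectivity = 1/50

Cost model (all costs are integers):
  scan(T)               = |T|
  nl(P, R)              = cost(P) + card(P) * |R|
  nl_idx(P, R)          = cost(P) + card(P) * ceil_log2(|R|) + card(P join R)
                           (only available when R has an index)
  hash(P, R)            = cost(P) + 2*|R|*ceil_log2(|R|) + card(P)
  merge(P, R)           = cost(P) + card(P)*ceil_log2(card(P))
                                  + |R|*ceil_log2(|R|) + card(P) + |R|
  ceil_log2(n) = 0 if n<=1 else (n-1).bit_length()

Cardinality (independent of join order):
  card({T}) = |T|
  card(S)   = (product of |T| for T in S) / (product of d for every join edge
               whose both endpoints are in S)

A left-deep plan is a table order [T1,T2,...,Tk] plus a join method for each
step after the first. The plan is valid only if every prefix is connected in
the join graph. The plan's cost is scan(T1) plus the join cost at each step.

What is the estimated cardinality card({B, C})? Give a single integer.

2000

Tables in S: B(100), C(200)
Edges inside S: B-C(d=10)
numerator = 100 * 200 = 20000
denominator = 10 = 10
card(S) = 20000 / 10 = 2000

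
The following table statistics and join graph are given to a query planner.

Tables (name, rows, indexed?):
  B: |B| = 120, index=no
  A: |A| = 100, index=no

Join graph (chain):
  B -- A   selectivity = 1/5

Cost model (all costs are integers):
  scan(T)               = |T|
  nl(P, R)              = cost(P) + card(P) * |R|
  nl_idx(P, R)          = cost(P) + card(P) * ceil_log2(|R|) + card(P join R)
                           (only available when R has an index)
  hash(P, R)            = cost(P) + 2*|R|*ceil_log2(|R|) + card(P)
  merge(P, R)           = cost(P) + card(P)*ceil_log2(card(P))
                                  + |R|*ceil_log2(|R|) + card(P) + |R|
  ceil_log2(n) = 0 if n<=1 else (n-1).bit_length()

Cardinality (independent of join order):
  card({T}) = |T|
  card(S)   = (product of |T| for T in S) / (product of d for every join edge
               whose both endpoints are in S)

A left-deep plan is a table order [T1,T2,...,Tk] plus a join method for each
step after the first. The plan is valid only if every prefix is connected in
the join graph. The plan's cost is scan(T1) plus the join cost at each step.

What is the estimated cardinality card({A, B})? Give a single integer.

Tables in S: A(100), B(120)
Edges inside S: B-A(d=5)
numerator = 100 * 120 = 12000
denominator = 5 = 5
card(S) = 12000 / 5 = 2400

2400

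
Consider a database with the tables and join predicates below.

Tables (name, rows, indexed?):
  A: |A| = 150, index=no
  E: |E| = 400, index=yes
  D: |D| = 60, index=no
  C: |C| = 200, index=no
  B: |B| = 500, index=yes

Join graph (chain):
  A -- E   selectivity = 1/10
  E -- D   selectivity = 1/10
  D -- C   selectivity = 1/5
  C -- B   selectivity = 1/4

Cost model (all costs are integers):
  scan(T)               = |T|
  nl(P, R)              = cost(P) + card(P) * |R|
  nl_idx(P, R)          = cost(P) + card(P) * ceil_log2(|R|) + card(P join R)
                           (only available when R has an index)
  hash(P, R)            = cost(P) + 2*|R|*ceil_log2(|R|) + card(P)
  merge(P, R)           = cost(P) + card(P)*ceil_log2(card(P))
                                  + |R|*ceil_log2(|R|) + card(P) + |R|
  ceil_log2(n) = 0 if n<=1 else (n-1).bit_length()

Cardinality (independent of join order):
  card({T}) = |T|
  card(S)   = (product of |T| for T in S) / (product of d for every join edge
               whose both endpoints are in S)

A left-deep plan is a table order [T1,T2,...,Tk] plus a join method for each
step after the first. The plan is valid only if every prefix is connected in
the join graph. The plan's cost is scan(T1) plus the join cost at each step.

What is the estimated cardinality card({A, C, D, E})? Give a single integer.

Tables in S: A(150), C(200), D(60), E(400)
Edges inside S: A-E(d=10), E-D(d=10), D-C(d=5)
numerator = 150 * 200 * 60 * 400 = 720000000
denominator = 10 * 10 * 5 = 500
card(S) = 720000000 / 500 = 1440000

1440000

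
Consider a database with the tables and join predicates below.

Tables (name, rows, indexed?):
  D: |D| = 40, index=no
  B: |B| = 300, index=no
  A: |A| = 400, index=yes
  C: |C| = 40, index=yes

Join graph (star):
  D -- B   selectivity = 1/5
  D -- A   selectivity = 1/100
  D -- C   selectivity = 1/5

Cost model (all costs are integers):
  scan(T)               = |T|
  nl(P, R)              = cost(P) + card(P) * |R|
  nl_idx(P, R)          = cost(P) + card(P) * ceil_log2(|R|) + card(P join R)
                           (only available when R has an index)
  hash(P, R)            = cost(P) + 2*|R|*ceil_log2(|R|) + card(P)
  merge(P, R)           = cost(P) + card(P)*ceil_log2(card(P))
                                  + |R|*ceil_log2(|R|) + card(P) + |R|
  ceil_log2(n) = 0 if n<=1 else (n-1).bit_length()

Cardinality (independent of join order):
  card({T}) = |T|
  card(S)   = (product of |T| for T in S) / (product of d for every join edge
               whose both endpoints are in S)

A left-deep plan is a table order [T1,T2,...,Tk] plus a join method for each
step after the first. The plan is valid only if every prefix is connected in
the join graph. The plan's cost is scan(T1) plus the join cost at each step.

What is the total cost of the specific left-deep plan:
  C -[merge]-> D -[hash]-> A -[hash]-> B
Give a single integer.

14800

step 1: scan C: cost=40, card=40
step 2: join D via merge
    card(P join D) = 40*40/(5) = 320
    cost = 40 + 40*6 + 40*6 + 40 + 40 = 600
step 3: join A via hash
    card(P join A) = 320*400/(100) = 1280
    cost = 600 + 2*400*9 + 320 = 8120
step 4: join B via hash
    card(P join B) = 1280*300/(5) = 76800
    cost = 8120 + 2*300*9 + 1280 = 14800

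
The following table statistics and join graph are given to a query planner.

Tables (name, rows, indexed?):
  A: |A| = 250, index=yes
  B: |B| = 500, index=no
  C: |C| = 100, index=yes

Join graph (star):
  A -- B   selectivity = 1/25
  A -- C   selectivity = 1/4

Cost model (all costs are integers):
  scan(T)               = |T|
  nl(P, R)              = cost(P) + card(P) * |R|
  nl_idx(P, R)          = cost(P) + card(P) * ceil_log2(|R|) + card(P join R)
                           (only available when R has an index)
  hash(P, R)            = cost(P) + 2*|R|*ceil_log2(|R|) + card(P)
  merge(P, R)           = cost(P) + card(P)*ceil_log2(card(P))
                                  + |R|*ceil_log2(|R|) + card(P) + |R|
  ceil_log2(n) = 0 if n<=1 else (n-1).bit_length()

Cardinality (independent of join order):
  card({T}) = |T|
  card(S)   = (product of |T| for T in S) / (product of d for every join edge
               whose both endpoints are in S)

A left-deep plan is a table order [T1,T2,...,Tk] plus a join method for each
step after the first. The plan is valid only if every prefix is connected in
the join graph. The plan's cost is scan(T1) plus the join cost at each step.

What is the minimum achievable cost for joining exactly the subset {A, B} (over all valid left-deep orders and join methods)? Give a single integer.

5000

Selinger DP over subsets of {A,B}:
  {A}: scan cost=250, card=250
  {B}: scan cost=500, card=500
  {AB}: card=5000; try (A,hash)→5000, (B,merge)→7500, (A,merge)→7750, (B,hash)→9500, (A,nl_idx)→9500, (B,nl)→125250 …(+1); best=5000 via (A,hash)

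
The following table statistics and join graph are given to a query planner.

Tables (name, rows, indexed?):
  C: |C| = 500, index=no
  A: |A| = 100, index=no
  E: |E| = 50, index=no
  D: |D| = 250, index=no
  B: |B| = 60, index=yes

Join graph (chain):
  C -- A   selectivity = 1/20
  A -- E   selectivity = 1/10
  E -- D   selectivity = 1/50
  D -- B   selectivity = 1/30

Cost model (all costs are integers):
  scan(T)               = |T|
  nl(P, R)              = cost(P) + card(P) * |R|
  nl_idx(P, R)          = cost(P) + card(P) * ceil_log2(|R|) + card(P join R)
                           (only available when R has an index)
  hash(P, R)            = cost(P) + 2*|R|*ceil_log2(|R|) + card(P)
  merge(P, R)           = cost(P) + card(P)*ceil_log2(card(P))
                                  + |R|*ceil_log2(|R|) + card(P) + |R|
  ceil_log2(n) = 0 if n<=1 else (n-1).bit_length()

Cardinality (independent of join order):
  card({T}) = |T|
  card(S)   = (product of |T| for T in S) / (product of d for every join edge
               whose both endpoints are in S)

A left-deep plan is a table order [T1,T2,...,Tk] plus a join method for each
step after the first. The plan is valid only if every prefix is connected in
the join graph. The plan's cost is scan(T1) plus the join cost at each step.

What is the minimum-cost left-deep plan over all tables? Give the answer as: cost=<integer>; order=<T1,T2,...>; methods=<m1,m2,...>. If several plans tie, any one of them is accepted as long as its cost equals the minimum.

cost=17970; order=D,E,B,A,C; methods=hash,hash,hash,hash

Selinger DP (subsets sized 1..n):
  {C}: scan cost=500, card=500
  {A}: scan cost=100, card=100
  {E}: scan cost=50, card=50
  {D}: scan cost=250, card=250
  {B}: scan cost=60, card=60
  {AC}: card=2500; try (A,hash)→2400, (C,merge)→5900, (A,merge)→6300, (C,hash)→9200, (C,nl)→50100, (A,nl)→50500; best=2400 via (A,hash)
  {AE}: card=500; try (E,hash)→800, (A,merge)→1200, (E,merge)→1250, (A,hash)→1500, (A,nl)→5050, (E,nl)→5100; best=800 via (E,hash)
  {DE}: card=250; try (E,hash)→1100, (D,merge)→2650, (E,merge)→2850, (D,hash)→4100, (D,nl)→12550, (E,nl)→12750; best=1100 via (E,hash)
  {BD}: card=500; try (B,hash)→1220, (B,nl_idx)→2250, (D,merge)→2730, (B,merge)→2920, (D,hash)→4120, (D,nl)→15060 …(+1); best=1220 via (B,hash)
  {ACE}: card=12500; try (E,hash)→5500, (C,hash)→10300, (C,merge)→10800, (E,merge)→35250, (E,nl)→127400, (C,nl)→250800; best=5500 via (E,hash)
  {ADE}: card=2500; try (A,hash)→2750, (A,merge)→4150, (D,hash)→5300, (D,merge)→8050, (A,nl)→26100, (D,nl)→125800; best=2750 via (A,hash)
  {BDE}: card=500; try (B,hash)→2070, (E,hash)→2320, (B,nl_idx)→3100, (B,merge)→3770, (E,merge)→6570, (B,nl)→16100 …(+1); best=2070 via (B,hash)
  {ACDE}: card=62500; try (C,hash)→14250, (D,hash)→22000, (C,merge)→40250, (D,merge)→195250, (C,nl)→1252750, (D,nl)→3130500; best=14250 via (C,hash)
  {ABDE}: card=5000; try (A,hash)→3970, (B,hash)→5970, (A,merge)→7870, (B,nl_idx)→22750, (B,merge)→35670, (A,nl)→52070 …(+1); best=3970 via (A,hash)
  {ABCDE}: card=125000; try (C,hash)→17970, (B,hash)→77470, (C,merge)→78970, (B,nl_idx)→514250, (B,merge)→1077170, (C,nl)→2503970 …(+1); best=17970 via (C,hash)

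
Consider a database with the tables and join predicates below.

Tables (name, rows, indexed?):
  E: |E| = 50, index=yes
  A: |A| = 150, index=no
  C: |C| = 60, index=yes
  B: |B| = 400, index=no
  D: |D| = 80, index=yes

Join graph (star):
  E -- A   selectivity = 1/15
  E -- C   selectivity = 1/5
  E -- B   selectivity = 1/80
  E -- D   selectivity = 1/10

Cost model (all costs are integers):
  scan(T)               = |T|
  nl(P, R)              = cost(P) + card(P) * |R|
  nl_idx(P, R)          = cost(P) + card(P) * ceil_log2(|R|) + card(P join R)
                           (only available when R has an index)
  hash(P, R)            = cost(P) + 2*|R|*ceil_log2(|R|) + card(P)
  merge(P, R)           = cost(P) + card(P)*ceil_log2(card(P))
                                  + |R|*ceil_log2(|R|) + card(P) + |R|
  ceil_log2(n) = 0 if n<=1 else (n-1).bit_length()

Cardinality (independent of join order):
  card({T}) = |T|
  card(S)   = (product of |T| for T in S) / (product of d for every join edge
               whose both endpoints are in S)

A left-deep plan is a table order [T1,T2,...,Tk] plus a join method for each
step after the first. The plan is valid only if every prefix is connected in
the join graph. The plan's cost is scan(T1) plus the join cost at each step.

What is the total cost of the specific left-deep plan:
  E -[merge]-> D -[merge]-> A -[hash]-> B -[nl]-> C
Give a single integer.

step 1: scan E: cost=50, card=50
step 2: join D via merge
    card(P join D) = 50*80/(10) = 400
    cost = 50 + 50*6 + 80*7 + 50 + 80 = 1040
step 3: join A via merge
    card(P join A) = 400*150/(15) = 4000
    cost = 1040 + 400*9 + 150*8 + 400 + 150 = 6390
step 4: join B via hash
    card(P join B) = 4000*400/(80) = 20000
    cost = 6390 + 2*400*9 + 4000 = 17590
step 5: join C via nl
    card(P join C) = 20000*60/(5) = 240000
    cost = 17590 + 20000*60 = 1217590

1217590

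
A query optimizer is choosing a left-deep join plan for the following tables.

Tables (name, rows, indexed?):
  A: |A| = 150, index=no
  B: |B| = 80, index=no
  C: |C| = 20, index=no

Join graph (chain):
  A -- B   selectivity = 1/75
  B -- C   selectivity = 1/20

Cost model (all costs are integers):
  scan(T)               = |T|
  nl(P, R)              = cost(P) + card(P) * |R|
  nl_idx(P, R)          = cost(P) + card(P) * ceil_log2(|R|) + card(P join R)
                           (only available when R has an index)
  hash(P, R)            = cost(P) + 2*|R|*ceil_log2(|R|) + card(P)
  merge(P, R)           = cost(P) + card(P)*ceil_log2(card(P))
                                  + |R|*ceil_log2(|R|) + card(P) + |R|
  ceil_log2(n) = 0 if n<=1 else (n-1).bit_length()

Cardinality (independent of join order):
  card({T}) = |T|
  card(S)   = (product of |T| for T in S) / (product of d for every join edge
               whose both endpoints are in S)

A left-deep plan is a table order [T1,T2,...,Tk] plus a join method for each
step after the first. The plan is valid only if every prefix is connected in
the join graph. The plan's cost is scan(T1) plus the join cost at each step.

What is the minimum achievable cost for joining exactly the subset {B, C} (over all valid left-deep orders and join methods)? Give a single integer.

360

Selinger DP over subsets of {B,C}:
  {B}: scan cost=80, card=80
  {C}: scan cost=20, card=20
  {BC}: card=80; try (C,hash)→360, (B,merge)→780, (C,merge)→840, (B,hash)→1160, (B,nl)→1620, (C,nl)→1680; best=360 via (C,hash)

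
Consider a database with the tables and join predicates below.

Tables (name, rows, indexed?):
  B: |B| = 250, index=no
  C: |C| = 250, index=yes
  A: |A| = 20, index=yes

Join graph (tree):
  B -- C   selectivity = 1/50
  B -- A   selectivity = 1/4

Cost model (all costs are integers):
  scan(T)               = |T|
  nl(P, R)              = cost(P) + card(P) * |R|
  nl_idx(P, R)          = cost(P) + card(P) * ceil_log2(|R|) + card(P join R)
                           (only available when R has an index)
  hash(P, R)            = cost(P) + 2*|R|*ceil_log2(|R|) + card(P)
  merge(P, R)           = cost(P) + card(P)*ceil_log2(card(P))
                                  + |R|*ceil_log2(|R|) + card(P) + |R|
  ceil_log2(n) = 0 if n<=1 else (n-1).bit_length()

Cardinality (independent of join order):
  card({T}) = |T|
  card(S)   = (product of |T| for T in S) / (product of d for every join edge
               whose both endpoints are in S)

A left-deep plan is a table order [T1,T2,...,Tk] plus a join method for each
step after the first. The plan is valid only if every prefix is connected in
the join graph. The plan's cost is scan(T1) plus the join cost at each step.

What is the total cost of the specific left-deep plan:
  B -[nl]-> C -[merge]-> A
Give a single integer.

step 1: scan B: cost=250, card=250
step 2: join C via nl
    card(P join C) = 250*250/(50) = 1250
    cost = 250 + 250*250 = 62750
step 3: join A via merge
    card(P join A) = 1250*20/(4) = 6250
    cost = 62750 + 1250*11 + 20*5 + 1250 + 20 = 77870

77870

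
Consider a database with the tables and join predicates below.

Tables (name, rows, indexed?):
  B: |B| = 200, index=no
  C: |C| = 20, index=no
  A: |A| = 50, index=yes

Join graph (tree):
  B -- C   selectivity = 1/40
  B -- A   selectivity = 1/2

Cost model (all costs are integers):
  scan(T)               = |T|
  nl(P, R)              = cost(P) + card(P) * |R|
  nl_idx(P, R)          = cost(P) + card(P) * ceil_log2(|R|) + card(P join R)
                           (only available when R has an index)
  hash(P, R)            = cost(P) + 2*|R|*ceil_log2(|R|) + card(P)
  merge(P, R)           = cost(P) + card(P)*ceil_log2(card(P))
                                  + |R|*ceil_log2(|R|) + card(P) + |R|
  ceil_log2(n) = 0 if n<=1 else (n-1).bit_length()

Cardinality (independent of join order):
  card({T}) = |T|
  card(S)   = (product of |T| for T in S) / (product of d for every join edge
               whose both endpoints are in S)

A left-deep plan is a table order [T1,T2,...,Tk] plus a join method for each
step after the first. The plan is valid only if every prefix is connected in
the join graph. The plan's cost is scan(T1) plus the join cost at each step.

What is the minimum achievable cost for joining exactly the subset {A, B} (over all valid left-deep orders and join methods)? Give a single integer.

Selinger DP over subsets of {A,B}:
  {B}: scan cost=200, card=200
  {A}: scan cost=50, card=50
  {AB}: card=5000; try (A,hash)→1000, (B,merge)→2200, (A,merge)→2350, (B,hash)→3300, (A,nl_idx)→6400, (B,nl)→10050 …(+1); best=1000 via (A,hash)

1000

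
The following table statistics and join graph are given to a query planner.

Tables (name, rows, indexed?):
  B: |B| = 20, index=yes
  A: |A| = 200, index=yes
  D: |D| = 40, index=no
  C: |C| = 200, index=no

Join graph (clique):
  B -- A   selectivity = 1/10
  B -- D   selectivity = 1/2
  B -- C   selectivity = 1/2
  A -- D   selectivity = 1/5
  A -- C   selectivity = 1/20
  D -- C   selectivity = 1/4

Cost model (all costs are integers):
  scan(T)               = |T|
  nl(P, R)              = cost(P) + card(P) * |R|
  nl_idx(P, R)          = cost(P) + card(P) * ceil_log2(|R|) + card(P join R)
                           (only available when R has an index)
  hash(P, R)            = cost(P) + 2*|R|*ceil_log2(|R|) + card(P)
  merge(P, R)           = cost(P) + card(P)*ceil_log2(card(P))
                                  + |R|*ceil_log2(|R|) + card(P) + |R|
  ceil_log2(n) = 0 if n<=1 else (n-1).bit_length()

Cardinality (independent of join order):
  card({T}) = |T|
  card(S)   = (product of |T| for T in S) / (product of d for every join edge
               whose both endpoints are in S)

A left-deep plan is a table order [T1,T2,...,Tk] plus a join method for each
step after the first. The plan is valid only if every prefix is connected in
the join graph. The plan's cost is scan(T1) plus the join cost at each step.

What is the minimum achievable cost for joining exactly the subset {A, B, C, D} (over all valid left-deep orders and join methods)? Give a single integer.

6260

Selinger DP over subsets of {A,B,C,D}:
  {B}: scan cost=20, card=20
  {A}: scan cost=200, card=200
  {D}: scan cost=40, card=40
  {C}: scan cost=200, card=200
  {AB}: card=400; try (A,nl_idx)→580, (B,hash)→600, (B,nl_idx)→1600, (A,merge)→1940, (B,merge)→2120, (A,hash)→3240 …(+2); best=580 via (A,nl_idx)
  {BD}: card=400; try (B,hash)→280, (D,merge)→420, (B,merge)→440, (D,hash)→520, (B,nl_idx)→640, (D,nl)→820 …(+1); best=280 via (B,hash)
  {BC}: card=2000; try (B,hash)→600, (C,merge)→1940, (B,merge)→2120, (B,nl_idx)→3200, (C,hash)→3240, (C,nl)→4020 …(+1); best=600 via (B,hash)
  {AD}: card=1600; try (D,hash)→880, (A,nl_idx)→1960, (A,merge)→2120, (D,merge)→2280, (A,hash)→3280, (A,nl)→8040 …(+1); best=880 via (D,hash)
  {AC}: card=2000; try (C,hash)→3600, (A,hash)→3600, (C,merge)→3800, (A,merge)→3800, (A,nl_idx)→3800, (C,nl)→40200 …(+1); best=3600 via (C,hash)
  {CD}: card=2000; try (D,hash)→880, (C,merge)→2120, (D,merge)→2280, (C,hash)→3280, (C,nl)→8040, (D,nl)→8200; best=880 via (D,hash)
  {ABD}: card=1600; try (D,hash)→1460, (B,hash)→2680, (A,hash)→3880, (D,merge)→4860, (A,nl_idx)→5080, (A,merge)→6080 …(+5); best=1460 via (D,hash)
  {ABC}: card=2000; try (C,hash)→4180, (B,hash)→5800, (A,hash)→5800, (C,merge)→6380, (B,nl_idx)→15600, (A,nl_idx)→18600 …(+5); best=4180 via (C,hash)
  {BCD}: card=10000; try (D,hash)→3080, (B,hash)→3080, (C,hash)→3880, (C,merge)→6080, (B,nl_idx)→20880, (D,merge)→24880 …(+4); best=3080 via (D,hash)
  {ACD}: card=4000; try (C,hash)→5680, (D,hash)→6080, (A,hash)→6080, (A,nl_idx)→20880, (C,merge)→21880, (A,merge)→26680 …(+4); best=5680 via (C,hash)
  {ABCD}: card=2000; try (C,hash)→6260, (D,hash)→6660, (B,hash)→9880, (A,hash)→16280, (C,merge)→22460, (B,nl_idx)→27680 …(+8); best=6260 via (C,hash)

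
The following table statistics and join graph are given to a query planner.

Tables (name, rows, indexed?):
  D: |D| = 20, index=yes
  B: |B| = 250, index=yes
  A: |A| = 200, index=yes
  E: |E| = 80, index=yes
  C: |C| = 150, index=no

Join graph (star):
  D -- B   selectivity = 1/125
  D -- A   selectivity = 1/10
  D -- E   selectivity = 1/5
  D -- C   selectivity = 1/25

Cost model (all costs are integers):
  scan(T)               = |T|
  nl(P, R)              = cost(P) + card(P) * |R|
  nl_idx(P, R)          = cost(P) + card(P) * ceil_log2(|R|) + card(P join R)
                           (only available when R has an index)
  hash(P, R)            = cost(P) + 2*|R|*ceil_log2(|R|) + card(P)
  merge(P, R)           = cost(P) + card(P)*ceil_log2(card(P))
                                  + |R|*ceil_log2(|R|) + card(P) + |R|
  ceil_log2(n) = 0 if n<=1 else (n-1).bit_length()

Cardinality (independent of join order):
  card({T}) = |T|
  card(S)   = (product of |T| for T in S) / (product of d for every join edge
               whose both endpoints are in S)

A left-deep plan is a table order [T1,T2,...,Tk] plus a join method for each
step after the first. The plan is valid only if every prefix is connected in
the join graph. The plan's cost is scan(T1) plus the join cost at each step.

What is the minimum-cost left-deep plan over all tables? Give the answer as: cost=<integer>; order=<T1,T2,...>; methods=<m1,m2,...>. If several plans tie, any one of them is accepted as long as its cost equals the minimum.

Selinger DP (subsets sized 1..n):
  {D}: scan cost=20, card=20
  {B}: scan cost=250, card=250
  {A}: scan cost=200, card=200
  {E}: scan cost=80, card=80
  {C}: scan cost=150, card=150
  {BD}: card=40; try (B,nl_idx)→220, (D,hash)→700, (D,nl_idx)→1540, (B,merge)→2390, (D,merge)→2620, (B,hash)→4040 …(+2); best=220 via (B,nl_idx)
  {AD}: card=400; try (A,nl_idx)→580, (D,hash)→600, (D,nl_idx)→1600, (A,merge)→1940, (D,merge)→2120, (A,hash)→3240 …(+2); best=580 via (A,nl_idx)
  {DE}: card=320; try (D,hash)→360, (E,nl_idx)→480, (E,merge)→780, (D,nl_idx)→800, (D,merge)→840, (E,hash)→1160 …(+2); best=360 via (D,hash)
  {CD}: card=120; try (D,hash)→500, (D,nl_idx)→1020, (C,merge)→1490, (D,merge)→1620, (C,hash)→2440, (C,nl)→3020 …(+1); best=500 via (D,hash)
  {ABD}: card=800; try (A,nl_idx)→1340, (A,merge)→2300, (A,hash)→3460, (B,nl_idx)→4580, (B,hash)→4980, (B,merge)→6830 …(+2); best=1340 via (A,nl_idx)
  {BDE}: card=640; try (E,merge)→1140, (E,nl_idx)→1140, (E,hash)→1380, (E,nl)→3420, (B,nl_idx)→3560, (B,hash)→4680 …(+2); best=1140 via (E,merge)
  {BCD}: card=240; try (B,nl_idx)→1700, (C,merge)→1850, (C,hash)→2660, (B,merge)→3710, (B,hash)→4620, (C,nl)→6220 …(+1); best=1700 via (B,nl_idx)
  {ADE}: card=6400; try (E,hash)→2100, (A,hash)→3880, (E,merge)→5220, (A,merge)→5360, (A,nl_idx)→9320, (E,nl_idx)→9780 …(+2); best=2100 via (E,hash)
  {ACD}: card=2400; try (A,merge)→3260, (C,hash)→3380, (A,hash)→3820, (A,nl_idx)→3860, (C,merge)→5930, (A,nl)→24500 …(+1); best=3260 via (A,merge)
  {CDE}: card=1920; try (E,hash)→1740, (E,merge)→2100, (C,hash)→3080, (E,nl_idx)→3260, (C,merge)→4910, (E,nl)→10100 …(+1); best=1740 via (E,hash)
  {ABDE}: card=12800; try (E,hash)→3260, (A,hash)→4980, (A,merge)→9980, (E,merge)→10780, (B,hash)→12500, (A,nl_idx)→19060 …(+6); best=3260 via (E,hash)
  {ABCD}: card=4800; try (C,hash)→4540, (A,hash)→5140, (A,merge)→5660, (A,nl_idx)→8420, (B,hash)→9660, (C,merge)→11490 …(+5); best=4540 via (C,hash)
  {BCDE}: card=3840; try (E,hash)→3060, (C,hash)→4180, (E,merge)→4500, (E,nl_idx)→7220, (B,hash)→7660, (C,merge)→9530 …(+5); best=3060 via (E,hash)
  {ACDE}: card=38400; try (E,hash)→6780, (A,hash)→6860, (C,hash)→10900, (A,merge)→26580, (E,merge)→35100, (A,nl_idx)→55500 …(+5); best=6780 via (E,hash)
  {ABCDE}: card=76800; try (A,hash)→10100, (E,hash)→10460, (C,hash)→18460, (B,hash)→49180, (A,merge)→54780, (E,merge)→72380 …(+9); best=10100 via (A,hash)

cost=10100; order=C,D,B,E,A; methods=hash,nl_idx,hash,hash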